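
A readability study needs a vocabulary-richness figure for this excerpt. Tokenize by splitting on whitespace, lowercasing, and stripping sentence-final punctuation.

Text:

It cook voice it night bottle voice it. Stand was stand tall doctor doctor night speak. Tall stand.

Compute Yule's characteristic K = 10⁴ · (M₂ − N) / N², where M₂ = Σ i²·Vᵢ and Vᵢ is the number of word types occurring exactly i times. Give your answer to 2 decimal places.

617.28

Frequencies: it:3, stand:3, voice:2, night:2, tall:2, doctor:2, cook:1, bottle:1, was:1, speak:1
N = 18. Frequency spectrum: V_1=4, V_2=4, V_3=2
M₂ = 1²·4 + 2²·4 + 3²·2 = 38
K = 10000 × (38 − 18) / 18² = 617.28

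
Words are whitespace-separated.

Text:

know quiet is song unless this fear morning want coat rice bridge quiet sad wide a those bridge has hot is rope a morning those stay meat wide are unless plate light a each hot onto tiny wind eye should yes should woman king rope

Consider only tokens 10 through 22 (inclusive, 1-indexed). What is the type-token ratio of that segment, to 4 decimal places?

Segment tokens 10–22: coat, rice, bridge, quiet, sad, wide, a, those, bridge, has, hot, is, rope
Segment N = 13, segment V = 12.
TTR = 12 / 13 = 0.9231

0.9231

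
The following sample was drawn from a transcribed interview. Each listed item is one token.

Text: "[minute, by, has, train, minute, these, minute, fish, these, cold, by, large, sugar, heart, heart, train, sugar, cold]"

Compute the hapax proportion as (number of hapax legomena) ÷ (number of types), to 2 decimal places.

Frequencies: minute:3, by:2, train:2, these:2, cold:2, sugar:2, heart:2, has:1, fish:1, large:1
Hapax count = 3; type count = 10.
Ratio = 3 / 10 = 0.30

0.30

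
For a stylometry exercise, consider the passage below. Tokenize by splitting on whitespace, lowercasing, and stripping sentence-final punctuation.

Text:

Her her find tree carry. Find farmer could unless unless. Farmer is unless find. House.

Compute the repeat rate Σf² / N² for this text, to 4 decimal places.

Frequencies: find:3, unless:3, her:2, farmer:2, tree:1, carry:1, could:1, is:1, house:1
Σf² = 31; N² = 225
Repeat rate = 31 / 225 = 0.1378

0.1378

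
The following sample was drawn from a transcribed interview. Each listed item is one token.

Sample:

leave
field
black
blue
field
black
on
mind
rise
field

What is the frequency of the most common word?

Frequencies: field:3, black:2, leave:1, blue:1, on:1, mind:1, rise:1
Most common: 'field' with frequency 3.

3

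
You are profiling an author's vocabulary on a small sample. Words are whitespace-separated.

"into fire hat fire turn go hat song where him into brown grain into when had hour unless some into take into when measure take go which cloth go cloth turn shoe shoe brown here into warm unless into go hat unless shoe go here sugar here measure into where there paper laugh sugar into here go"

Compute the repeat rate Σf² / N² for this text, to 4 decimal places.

0.0637

Frequencies: into:9, go:6, here:4, hat:3, unless:3, shoe:3, fire:2, turn:2, where:2, brown:2, when:2, take:2, measure:2, cloth:2, sugar:2, song:1, him:1, grain:1, had:1, hour:1, … (6 more, each freq 1)
Σf² = 207; N² = 3249
Repeat rate = 207 / 3249 = 0.0637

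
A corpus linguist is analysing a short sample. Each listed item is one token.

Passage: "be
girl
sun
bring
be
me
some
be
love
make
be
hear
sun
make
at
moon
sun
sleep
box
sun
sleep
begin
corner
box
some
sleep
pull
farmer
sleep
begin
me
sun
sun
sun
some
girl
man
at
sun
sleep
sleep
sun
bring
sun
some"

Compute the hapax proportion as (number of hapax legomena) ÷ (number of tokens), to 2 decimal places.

0.16

Frequencies: sun:10, sleep:6, be:4, some:4, girl:2, bring:2, me:2, make:2, at:2, box:2, begin:2, love:1, hear:1, moon:1, corner:1, pull:1, farmer:1, man:1
Hapax count = 7; token count = 45.
Ratio = 7 / 45 = 0.16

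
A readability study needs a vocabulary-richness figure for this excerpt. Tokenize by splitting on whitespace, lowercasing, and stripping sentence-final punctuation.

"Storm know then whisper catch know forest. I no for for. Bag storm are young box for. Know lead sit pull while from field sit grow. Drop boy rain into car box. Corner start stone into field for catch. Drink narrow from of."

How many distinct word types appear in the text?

Distinct types: {are, bag, box, boy, car, catch, corner, drink, drop, field, for, forest, from, grow, i, into, know, lead, narrow, no, of, pull, rain, sit, start, stone, storm, then, while, whisper, young}
V = 31

31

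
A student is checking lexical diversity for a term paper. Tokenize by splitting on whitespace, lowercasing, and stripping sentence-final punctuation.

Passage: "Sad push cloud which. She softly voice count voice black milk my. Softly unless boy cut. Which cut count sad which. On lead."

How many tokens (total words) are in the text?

Tokens: sad, push, cloud, which, she, softly, voice, count, voice, black, milk, my, softly, unless, boy, cut, which, cut, count, sad, which, on, lead
N = 23

23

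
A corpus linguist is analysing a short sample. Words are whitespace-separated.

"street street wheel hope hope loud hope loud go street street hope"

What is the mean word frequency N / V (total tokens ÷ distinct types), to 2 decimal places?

2.40

N = 12 tokens, V = 5 types.
Mean frequency = N / V = 12 / 5 = 2.40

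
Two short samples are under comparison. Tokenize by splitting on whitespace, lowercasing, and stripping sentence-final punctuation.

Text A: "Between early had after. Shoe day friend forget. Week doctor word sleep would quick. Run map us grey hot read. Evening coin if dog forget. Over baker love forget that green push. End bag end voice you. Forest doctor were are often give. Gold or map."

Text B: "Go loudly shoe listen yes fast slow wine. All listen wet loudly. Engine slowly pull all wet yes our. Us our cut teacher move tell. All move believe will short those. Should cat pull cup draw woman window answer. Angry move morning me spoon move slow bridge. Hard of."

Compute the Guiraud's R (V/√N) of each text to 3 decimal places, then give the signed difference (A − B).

0.759

A: V=41, N=46, R=6.045
B: V=37, N=49, R=5.286
Difference = 6.045 − 5.286 = 0.759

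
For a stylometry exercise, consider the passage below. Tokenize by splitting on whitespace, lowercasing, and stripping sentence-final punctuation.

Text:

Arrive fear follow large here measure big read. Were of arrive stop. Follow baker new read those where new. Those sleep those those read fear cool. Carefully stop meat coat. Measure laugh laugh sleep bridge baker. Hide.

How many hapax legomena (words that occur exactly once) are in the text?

12

Frequencies: those:4, read:3, arrive:2, fear:2, follow:2, measure:2, stop:2, baker:2, new:2, sleep:2, laugh:2, large:1, here:1, big:1, were:1, of:1, where:1, cool:1, carefully:1, meat:1, … (3 more, each freq 1)
Hapax (freq=1): big, bridge, carefully, coat, cool, here, hide, large, meat, of, were, where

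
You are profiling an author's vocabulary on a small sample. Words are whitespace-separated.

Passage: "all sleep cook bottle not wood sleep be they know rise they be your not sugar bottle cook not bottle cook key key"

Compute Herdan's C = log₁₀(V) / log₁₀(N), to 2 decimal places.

N = 23, V = 13.
log₁₀(V) = 1.113943, log₁₀(N) = 1.361728
C = 1.113943 / 1.361728 = 0.82

0.82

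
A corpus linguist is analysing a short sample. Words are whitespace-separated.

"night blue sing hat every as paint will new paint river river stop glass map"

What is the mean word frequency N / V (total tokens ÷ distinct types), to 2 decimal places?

N = 15 tokens, V = 13 types.
Mean frequency = N / V = 15 / 13 = 1.15

1.15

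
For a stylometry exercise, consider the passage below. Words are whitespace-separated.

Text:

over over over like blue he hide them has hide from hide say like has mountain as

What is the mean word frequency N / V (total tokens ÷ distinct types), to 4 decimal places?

1.5455

N = 17 tokens, V = 11 types.
Mean frequency = N / V = 17 / 11 = 1.5455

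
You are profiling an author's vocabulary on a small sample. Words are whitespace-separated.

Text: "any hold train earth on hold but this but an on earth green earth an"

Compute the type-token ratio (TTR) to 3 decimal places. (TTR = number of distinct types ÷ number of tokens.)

0.600

N = 15 tokens, V = 9 types.
TTR = V / N = 9 / 15 = 0.600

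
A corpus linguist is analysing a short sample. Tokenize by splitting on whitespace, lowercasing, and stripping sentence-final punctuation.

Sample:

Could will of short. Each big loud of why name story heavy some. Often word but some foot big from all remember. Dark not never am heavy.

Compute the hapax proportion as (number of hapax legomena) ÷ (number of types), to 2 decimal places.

0.83

Frequencies: of:2, big:2, heavy:2, some:2, could:1, will:1, short:1, each:1, loud:1, why:1, name:1, story:1, often:1, word:1, but:1, foot:1, from:1, all:1, remember:1, dark:1, … (3 more, each freq 1)
Hapax count = 19; type count = 23.
Ratio = 19 / 23 = 0.83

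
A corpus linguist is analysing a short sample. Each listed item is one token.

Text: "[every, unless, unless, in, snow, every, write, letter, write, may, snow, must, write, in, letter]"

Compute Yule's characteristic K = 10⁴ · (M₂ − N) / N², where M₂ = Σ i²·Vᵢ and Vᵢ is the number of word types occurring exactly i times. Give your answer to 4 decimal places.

Frequencies: write:3, every:2, unless:2, in:2, snow:2, letter:2, may:1, must:1
N = 15. Frequency spectrum: V_1=2, V_2=5, V_3=1
M₂ = 1²·2 + 2²·5 + 3²·1 = 31
K = 10000 × (31 − 15) / 15² = 711.1111

711.1111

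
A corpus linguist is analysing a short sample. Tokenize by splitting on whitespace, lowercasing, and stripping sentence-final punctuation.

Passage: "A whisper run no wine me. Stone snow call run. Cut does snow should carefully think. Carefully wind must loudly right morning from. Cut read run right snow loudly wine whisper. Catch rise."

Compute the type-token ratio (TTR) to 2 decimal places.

0.70

N = 33 tokens, V = 23 types.
TTR = V / N = 23 / 33 = 0.70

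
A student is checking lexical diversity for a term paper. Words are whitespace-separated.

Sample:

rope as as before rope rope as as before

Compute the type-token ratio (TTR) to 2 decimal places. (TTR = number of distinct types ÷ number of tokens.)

0.33

N = 9 tokens, V = 3 types.
TTR = V / N = 3 / 9 = 0.33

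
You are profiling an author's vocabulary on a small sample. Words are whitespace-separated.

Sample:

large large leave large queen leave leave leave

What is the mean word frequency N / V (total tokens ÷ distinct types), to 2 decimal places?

N = 8 tokens, V = 3 types.
Mean frequency = N / V = 8 / 3 = 2.67

2.67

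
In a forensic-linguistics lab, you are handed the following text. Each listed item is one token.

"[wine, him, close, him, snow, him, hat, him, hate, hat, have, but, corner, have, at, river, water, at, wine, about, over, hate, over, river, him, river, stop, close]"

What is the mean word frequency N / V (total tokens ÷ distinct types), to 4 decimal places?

N = 28 tokens, V = 15 types.
Mean frequency = N / V = 28 / 15 = 1.8667

1.8667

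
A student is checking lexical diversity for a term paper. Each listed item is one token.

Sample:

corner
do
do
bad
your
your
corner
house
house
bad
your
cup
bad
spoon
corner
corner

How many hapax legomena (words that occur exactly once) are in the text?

Frequencies: corner:4, bad:3, your:3, do:2, house:2, cup:1, spoon:1
Hapax (freq=1): cup, spoon

2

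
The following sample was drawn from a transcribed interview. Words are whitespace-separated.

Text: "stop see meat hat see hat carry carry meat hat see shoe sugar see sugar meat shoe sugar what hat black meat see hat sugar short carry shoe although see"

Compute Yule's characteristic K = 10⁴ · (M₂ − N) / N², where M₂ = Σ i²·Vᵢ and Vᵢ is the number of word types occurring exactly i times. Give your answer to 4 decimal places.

955.5556

Frequencies: see:6, hat:5, meat:4, sugar:4, carry:3, shoe:3, stop:1, what:1, black:1, short:1, although:1
N = 30. Frequency spectrum: V_1=5, V_3=2, V_4=2, V_5=1, V_6=1
M₂ = 1²·5 + 3²·2 + 4²·2 + 5²·1 + 6²·1 = 116
K = 10000 × (116 − 30) / 30² = 955.5556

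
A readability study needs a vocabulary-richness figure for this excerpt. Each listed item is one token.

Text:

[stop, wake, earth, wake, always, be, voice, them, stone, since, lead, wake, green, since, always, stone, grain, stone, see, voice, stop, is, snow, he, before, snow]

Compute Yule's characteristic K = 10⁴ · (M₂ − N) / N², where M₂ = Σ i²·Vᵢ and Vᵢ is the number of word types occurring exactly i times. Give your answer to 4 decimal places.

Frequencies: wake:3, stone:3, stop:2, always:2, voice:2, since:2, snow:2, earth:1, be:1, them:1, lead:1, green:1, grain:1, see:1, is:1, he:1, before:1
N = 26. Frequency spectrum: V_1=10, V_2=5, V_3=2
M₂ = 1²·10 + 2²·5 + 3²·2 = 48
K = 10000 × (48 − 26) / 26² = 325.4438

325.4438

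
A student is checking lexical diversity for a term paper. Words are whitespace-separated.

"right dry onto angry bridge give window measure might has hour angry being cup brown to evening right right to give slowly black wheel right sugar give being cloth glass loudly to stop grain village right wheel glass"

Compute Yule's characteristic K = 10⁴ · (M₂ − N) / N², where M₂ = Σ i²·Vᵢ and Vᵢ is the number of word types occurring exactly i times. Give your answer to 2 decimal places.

Frequencies: right:5, give:3, to:3, angry:2, being:2, wheel:2, glass:2, dry:1, onto:1, bridge:1, window:1, measure:1, might:1, has:1, hour:1, cup:1, brown:1, evening:1, slowly:1, black:1, … (6 more, each freq 1)
N = 38. Frequency spectrum: V_1=19, V_2=4, V_3=2, V_5=1
M₂ = 1²·19 + 2²·4 + 3²·2 + 5²·1 = 78
K = 10000 × (78 − 38) / 38² = 277.01

277.01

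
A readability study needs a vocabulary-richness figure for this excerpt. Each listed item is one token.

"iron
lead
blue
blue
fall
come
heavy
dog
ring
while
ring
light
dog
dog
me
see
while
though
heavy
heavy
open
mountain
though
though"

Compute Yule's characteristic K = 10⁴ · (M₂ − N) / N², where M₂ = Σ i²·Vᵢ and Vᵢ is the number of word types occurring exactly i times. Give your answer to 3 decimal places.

Frequencies: heavy:3, dog:3, though:3, blue:2, ring:2, while:2, iron:1, lead:1, fall:1, come:1, light:1, me:1, see:1, open:1, mountain:1
N = 24. Frequency spectrum: V_1=9, V_2=3, V_3=3
M₂ = 1²·9 + 2²·3 + 3²·3 = 48
K = 10000 × (48 − 24) / 24² = 416.667

416.667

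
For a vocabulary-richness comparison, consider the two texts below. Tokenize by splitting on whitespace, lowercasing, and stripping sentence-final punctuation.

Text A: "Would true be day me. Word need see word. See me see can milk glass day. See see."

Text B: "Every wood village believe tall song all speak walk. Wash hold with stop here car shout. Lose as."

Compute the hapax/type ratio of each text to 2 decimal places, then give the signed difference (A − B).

A: hapax=7, V=11, ratio=0.64
B: hapax=18, V=18, ratio=1.00
Difference = 0.64 − 1.00 = -0.36

-0.36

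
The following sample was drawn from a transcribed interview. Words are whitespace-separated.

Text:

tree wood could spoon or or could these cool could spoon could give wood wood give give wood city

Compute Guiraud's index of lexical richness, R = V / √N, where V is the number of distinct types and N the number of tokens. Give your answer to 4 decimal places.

2.0647

N = 19, V = 9.
√N = 4.358899
R = 9 / 4.358899 = 2.0647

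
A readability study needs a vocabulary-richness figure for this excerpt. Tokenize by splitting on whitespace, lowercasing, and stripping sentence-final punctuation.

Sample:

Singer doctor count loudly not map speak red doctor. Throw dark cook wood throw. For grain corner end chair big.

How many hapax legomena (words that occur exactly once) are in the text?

16

Frequencies: doctor:2, throw:2, singer:1, count:1, loudly:1, not:1, map:1, speak:1, red:1, dark:1, cook:1, wood:1, for:1, grain:1, corner:1, end:1, chair:1, big:1
Hapax (freq=1): big, chair, cook, corner, count, dark, end, for, grain, loudly, map, not, red, singer, speak, wood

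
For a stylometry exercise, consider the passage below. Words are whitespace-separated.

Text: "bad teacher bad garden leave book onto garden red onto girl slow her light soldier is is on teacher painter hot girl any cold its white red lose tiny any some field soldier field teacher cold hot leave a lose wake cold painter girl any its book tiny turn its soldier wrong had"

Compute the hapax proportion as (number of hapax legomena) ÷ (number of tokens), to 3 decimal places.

Frequencies: teacher:3, girl:3, soldier:3, any:3, cold:3, its:3, bad:2, garden:2, leave:2, book:2, onto:2, red:2, is:2, painter:2, hot:2, lose:2, tiny:2, field:2, slow:1, her:1, … (9 more, each freq 1)
Hapax count = 11; token count = 53.
Ratio = 11 / 53 = 0.208

0.208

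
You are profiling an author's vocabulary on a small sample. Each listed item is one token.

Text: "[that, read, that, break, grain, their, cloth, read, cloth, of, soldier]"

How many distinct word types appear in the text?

Distinct types: {break, cloth, grain, of, read, soldier, that, their}
V = 8

8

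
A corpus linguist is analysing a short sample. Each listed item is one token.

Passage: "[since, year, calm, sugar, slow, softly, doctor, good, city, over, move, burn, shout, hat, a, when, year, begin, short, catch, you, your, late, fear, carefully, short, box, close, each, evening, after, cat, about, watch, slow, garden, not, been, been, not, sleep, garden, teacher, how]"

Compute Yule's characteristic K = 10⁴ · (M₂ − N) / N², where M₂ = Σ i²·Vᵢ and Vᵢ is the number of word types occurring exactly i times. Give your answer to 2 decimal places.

61.98

Frequencies: year:2, slow:2, short:2, garden:2, not:2, been:2, since:1, calm:1, sugar:1, softly:1, doctor:1, good:1, city:1, over:1, move:1, burn:1, shout:1, hat:1, a:1, when:1, … (18 more, each freq 1)
N = 44. Frequency spectrum: V_1=32, V_2=6
M₂ = 1²·32 + 2²·6 = 56
K = 10000 × (56 − 44) / 44² = 61.98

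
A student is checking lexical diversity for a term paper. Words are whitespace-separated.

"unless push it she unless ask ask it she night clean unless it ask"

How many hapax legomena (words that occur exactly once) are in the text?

Frequencies: unless:3, it:3, ask:3, she:2, push:1, night:1, clean:1
Hapax (freq=1): clean, night, push

3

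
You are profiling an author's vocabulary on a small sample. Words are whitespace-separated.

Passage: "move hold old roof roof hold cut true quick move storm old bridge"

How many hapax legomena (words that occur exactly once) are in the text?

5

Frequencies: move:2, hold:2, old:2, roof:2, cut:1, true:1, quick:1, storm:1, bridge:1
Hapax (freq=1): bridge, cut, quick, storm, true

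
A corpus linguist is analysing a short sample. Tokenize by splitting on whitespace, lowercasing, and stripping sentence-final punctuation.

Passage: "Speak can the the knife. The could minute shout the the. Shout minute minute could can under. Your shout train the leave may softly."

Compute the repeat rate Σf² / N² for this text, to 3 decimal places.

Frequencies: the:6, minute:3, shout:3, can:2, could:2, speak:1, knife:1, under:1, your:1, train:1, leave:1, may:1, softly:1
Σf² = 70; N² = 576
Repeat rate = 70 / 576 = 0.122

0.122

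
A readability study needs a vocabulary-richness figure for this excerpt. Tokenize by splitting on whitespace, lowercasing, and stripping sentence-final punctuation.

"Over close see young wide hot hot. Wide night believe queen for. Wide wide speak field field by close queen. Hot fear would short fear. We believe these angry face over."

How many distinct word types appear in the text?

20

Distinct types: {angry, believe, by, close, face, fear, field, for, hot, night, over, queen, see, short, speak, these, we, wide, would, young}
V = 20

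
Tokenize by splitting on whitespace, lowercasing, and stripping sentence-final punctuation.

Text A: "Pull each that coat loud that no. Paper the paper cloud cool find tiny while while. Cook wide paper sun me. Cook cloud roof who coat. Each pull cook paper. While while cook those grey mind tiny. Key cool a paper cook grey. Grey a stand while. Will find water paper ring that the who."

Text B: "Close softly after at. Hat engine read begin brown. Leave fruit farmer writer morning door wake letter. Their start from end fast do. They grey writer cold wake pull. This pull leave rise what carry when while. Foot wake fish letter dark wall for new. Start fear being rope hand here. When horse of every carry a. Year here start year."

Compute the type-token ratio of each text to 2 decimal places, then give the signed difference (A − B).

-0.29

TTR(A) = 28/55 = 0.51
TTR(B) = 49/61 = 0.80
Difference = 0.51 − 0.80 = -0.29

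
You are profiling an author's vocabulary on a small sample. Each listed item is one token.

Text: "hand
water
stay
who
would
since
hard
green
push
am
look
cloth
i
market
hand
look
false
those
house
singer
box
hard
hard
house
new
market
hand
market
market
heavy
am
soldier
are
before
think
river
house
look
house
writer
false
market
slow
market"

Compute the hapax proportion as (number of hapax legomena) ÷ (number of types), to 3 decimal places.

0.750

Frequencies: market:6, house:4, hand:3, hard:3, look:3, am:2, false:2, water:1, stay:1, who:1, would:1, since:1, green:1, push:1, cloth:1, i:1, those:1, singer:1, box:1, new:1, … (8 more, each freq 1)
Hapax count = 21; type count = 28.
Ratio = 21 / 28 = 0.750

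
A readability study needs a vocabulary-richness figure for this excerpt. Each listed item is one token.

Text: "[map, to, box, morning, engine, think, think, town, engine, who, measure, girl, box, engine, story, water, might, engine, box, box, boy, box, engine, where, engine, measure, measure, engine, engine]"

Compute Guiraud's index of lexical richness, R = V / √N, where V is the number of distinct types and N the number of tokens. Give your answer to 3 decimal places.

N = 29, V = 15.
√N = 5.385165
R = 15 / 5.385165 = 2.785

2.785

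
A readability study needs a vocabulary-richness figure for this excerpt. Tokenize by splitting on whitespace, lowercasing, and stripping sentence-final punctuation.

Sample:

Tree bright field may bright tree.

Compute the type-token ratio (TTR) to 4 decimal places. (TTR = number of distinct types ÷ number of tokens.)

0.6667

N = 6 tokens, V = 4 types.
TTR = V / N = 4 / 6 = 0.6667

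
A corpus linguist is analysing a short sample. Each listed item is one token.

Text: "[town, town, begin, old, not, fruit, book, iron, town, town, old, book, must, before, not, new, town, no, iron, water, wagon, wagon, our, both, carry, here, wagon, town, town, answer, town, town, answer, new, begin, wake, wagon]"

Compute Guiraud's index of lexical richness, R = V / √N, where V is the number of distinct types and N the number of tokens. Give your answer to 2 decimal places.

N = 37, V = 19.
√N = 6.082763
R = 19 / 6.082763 = 3.12

3.12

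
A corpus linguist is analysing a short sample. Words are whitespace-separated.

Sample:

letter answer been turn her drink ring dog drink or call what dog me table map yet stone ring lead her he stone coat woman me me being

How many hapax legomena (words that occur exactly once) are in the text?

Frequencies: me:3, her:2, drink:2, ring:2, dog:2, stone:2, letter:1, answer:1, been:1, turn:1, or:1, call:1, what:1, table:1, map:1, yet:1, lead:1, he:1, coat:1, woman:1, … (1 more, each freq 1)
Hapax (freq=1): answer, been, being, call, coat, he, lead, letter, map, or, table, turn, what, woman, yet

15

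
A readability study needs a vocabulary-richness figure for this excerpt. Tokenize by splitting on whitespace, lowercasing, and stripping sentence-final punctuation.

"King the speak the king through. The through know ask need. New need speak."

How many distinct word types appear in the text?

8

Distinct types: {ask, king, know, need, new, speak, the, through}
V = 8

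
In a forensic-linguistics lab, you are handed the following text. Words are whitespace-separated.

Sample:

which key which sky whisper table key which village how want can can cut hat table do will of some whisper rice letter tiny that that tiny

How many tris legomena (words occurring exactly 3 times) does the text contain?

1

Frequencies: which:3, key:2, whisper:2, table:2, can:2, tiny:2, that:2, sky:1, village:1, how:1, want:1, cut:1, hat:1, do:1, will:1, of:1, some:1, rice:1, letter:1
Words with frequency 3: which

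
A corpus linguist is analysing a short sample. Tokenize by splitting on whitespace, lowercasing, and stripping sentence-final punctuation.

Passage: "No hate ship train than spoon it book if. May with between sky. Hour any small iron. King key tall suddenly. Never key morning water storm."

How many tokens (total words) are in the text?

Tokens: no, hate, ship, train, than, spoon, it, book, if, may, with, between, sky, hour, any, small, iron, king, key, tall, suddenly, never, key, morning, water, storm
N = 26

26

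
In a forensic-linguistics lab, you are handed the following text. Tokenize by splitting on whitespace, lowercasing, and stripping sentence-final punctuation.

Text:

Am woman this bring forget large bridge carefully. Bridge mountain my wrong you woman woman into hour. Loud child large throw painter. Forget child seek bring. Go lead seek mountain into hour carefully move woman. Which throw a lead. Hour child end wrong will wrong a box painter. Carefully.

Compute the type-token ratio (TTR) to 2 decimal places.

0.55

N = 49 tokens, V = 27 types.
TTR = V / N = 27 / 49 = 0.55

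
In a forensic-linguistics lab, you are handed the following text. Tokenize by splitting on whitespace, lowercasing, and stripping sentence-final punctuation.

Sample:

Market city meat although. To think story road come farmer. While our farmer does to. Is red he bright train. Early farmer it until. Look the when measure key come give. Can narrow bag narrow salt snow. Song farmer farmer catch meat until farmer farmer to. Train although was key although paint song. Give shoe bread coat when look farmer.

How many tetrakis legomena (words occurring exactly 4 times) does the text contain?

0

Frequencies: farmer:8, although:3, to:3, meat:2, come:2, train:2, until:2, look:2, when:2, key:2, give:2, narrow:2, song:2, market:1, city:1, think:1, story:1, road:1, while:1, our:1, … (19 more, each freq 1)
Words with frequency 4: (none)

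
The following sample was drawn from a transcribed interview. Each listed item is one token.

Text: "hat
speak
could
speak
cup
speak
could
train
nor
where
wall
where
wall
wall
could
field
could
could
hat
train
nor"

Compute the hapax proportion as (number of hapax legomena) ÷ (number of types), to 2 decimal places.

0.22

Frequencies: could:5, speak:3, wall:3, hat:2, train:2, nor:2, where:2, cup:1, field:1
Hapax count = 2; type count = 9.
Ratio = 2 / 9 = 0.22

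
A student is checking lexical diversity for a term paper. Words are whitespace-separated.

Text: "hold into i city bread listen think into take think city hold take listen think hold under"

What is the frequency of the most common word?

3

Frequencies: hold:3, think:3, into:2, city:2, listen:2, take:2, i:1, bread:1, under:1
Most common: 'hold' with frequency 3.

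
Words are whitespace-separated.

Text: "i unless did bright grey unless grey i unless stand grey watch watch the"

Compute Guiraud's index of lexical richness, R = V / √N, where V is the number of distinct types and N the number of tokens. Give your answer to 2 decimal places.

2.14

N = 14, V = 8.
√N = 3.741657
R = 8 / 3.741657 = 2.14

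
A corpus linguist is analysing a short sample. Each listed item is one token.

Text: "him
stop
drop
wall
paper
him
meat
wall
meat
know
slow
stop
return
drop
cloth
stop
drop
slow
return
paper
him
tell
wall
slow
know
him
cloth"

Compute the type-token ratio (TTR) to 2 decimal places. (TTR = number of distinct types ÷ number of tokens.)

N = 27 tokens, V = 11 types.
TTR = V / N = 11 / 27 = 0.41

0.41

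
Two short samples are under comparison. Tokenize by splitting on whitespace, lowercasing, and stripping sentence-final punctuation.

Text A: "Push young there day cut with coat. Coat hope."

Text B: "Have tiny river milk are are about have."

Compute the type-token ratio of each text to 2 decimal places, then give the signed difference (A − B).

TTR(A) = 8/9 = 0.89
TTR(B) = 6/8 = 0.75
Difference = 0.89 − 0.75 = 0.14

0.14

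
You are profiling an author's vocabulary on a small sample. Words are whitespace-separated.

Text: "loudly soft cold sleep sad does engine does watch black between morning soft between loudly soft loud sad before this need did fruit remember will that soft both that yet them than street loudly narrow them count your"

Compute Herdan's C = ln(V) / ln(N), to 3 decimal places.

0.916

N = 38, V = 28.
ln(V) = 3.332205, ln(N) = 3.637586
C = 3.332205 / 3.637586 = 0.916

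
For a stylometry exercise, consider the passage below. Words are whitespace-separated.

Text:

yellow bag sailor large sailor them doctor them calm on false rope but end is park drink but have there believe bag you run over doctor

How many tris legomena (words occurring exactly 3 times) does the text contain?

0

Frequencies: bag:2, sailor:2, them:2, doctor:2, but:2, yellow:1, large:1, calm:1, on:1, false:1, rope:1, end:1, is:1, park:1, drink:1, have:1, there:1, believe:1, you:1, run:1, … (1 more, each freq 1)
Words with frequency 3: (none)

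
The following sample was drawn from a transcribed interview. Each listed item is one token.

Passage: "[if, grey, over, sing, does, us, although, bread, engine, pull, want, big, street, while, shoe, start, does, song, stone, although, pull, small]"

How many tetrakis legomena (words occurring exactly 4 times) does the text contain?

Frequencies: does:2, although:2, pull:2, if:1, grey:1, over:1, sing:1, us:1, bread:1, engine:1, want:1, big:1, street:1, while:1, shoe:1, start:1, song:1, stone:1, small:1
Words with frequency 4: (none)

0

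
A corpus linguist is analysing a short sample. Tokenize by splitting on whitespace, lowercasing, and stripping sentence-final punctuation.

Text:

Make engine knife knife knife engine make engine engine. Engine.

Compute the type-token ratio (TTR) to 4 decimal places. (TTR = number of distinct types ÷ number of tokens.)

0.3000

N = 10 tokens, V = 3 types.
TTR = V / N = 3 / 10 = 0.3000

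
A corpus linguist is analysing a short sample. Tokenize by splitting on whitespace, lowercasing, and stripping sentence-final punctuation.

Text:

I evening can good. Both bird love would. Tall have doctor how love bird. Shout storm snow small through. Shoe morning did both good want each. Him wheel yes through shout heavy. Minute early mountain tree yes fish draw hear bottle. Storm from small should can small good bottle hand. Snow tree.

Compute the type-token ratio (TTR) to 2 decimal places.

0.71

N = 52 tokens, V = 37 types.
TTR = V / N = 37 / 52 = 0.71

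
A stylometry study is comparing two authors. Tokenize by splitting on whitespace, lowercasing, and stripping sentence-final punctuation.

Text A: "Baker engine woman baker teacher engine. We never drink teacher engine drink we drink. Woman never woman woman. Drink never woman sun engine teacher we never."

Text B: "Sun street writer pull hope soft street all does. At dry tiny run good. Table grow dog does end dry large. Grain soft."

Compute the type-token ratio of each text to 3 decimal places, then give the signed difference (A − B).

-0.518

TTR(A) = 8/26 = 0.308
TTR(B) = 19/23 = 0.826
Difference = 0.308 − 0.826 = -0.518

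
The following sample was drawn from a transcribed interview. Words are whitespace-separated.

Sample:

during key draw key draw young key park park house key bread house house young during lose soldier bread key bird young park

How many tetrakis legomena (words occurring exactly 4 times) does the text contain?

0

Frequencies: key:5, young:3, park:3, house:3, during:2, draw:2, bread:2, lose:1, soldier:1, bird:1
Words with frequency 4: (none)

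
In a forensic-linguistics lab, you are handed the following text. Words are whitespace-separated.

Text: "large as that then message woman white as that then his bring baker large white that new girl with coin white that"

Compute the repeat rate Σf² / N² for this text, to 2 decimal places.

Frequencies: that:4, white:3, large:2, as:2, then:2, message:1, woman:1, his:1, bring:1, baker:1, new:1, girl:1, with:1, coin:1
Σf² = 46; N² = 484
Repeat rate = 46 / 484 = 0.10

0.10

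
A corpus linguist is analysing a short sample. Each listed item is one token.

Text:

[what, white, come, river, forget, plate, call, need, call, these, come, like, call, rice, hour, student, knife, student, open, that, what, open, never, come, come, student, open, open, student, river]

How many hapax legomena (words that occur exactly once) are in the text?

11

Frequencies: come:4, student:4, open:4, call:3, what:2, river:2, white:1, forget:1, plate:1, need:1, these:1, like:1, rice:1, hour:1, knife:1, that:1, never:1
Hapax (freq=1): forget, hour, knife, like, need, never, plate, rice, that, these, white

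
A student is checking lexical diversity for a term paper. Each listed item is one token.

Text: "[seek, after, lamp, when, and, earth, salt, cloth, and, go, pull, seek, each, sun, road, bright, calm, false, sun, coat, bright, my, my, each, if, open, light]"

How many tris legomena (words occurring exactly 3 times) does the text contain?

0

Frequencies: seek:2, and:2, each:2, sun:2, bright:2, my:2, after:1, lamp:1, when:1, earth:1, salt:1, cloth:1, go:1, pull:1, road:1, calm:1, false:1, coat:1, if:1, open:1, … (1 more, each freq 1)
Words with frequency 3: (none)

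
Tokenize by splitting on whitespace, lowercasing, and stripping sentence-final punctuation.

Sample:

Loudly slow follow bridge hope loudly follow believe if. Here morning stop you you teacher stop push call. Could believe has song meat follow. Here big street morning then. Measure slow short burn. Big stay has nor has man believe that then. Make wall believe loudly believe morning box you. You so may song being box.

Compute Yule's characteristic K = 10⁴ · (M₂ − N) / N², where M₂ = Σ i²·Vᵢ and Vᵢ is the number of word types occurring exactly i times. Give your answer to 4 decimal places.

223.2143

Frequencies: believe:5, you:4, loudly:3, follow:3, morning:3, has:3, slow:2, here:2, stop:2, song:2, big:2, then:2, box:2, bridge:1, hope:1, if:1, teacher:1, push:1, call:1, could:1, … (14 more, each freq 1)
N = 56. Frequency spectrum: V_1=21, V_2=7, V_3=4, V_4=1, V_5=1
M₂ = 1²·21 + 2²·7 + 3²·4 + 4²·1 + 5²·1 = 126
K = 10000 × (126 − 56) / 56² = 223.2143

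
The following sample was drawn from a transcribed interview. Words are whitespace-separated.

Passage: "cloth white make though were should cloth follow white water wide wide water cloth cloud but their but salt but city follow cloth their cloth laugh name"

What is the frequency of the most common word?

5

Frequencies: cloth:5, but:3, white:2, follow:2, water:2, wide:2, their:2, make:1, though:1, were:1, should:1, cloud:1, salt:1, city:1, laugh:1, name:1
Most common: 'cloth' with frequency 5.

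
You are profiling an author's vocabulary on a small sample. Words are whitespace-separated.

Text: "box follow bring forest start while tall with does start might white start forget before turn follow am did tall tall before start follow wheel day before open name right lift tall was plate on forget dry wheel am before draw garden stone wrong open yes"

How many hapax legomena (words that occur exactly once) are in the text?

23

Frequencies: start:4, tall:4, before:4, follow:3, forget:2, am:2, wheel:2, open:2, box:1, bring:1, forest:1, while:1, with:1, does:1, might:1, white:1, turn:1, did:1, day:1, name:1, … (11 more, each freq 1)
Hapax (freq=1): box, bring, day, did, does, draw, dry, forest, garden, lift, might, name, on, plate, right, stone, turn, was, while, white, with, wrong, yes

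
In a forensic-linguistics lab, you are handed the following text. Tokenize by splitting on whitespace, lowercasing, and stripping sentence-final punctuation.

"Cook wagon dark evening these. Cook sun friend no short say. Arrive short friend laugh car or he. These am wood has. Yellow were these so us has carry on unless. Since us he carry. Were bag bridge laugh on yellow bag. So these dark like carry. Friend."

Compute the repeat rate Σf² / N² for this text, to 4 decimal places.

0.0417

Frequencies: these:4, friend:3, carry:3, cook:2, dark:2, short:2, laugh:2, he:2, has:2, yellow:2, were:2, so:2, us:2, on:2, bag:2, wagon:1, evening:1, sun:1, no:1, say:1, … (9 more, each freq 1)
Σf² = 96; N² = 2304
Repeat rate = 96 / 2304 = 0.0417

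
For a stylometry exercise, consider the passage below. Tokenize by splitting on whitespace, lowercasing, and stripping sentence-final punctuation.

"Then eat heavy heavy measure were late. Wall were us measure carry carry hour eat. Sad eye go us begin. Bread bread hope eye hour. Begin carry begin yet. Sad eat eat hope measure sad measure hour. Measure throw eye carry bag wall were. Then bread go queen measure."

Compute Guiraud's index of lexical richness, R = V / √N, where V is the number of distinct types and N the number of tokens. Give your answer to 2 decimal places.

2.86

N = 49, V = 20.
√N = 7.000000
R = 20 / 7.000000 = 2.86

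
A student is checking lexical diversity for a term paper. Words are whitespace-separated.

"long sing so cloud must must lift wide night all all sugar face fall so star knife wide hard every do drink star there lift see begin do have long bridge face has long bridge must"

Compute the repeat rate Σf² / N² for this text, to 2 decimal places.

0.05

Frequencies: long:3, must:3, so:2, lift:2, wide:2, all:2, face:2, star:2, do:2, bridge:2, sing:1, cloud:1, night:1, sugar:1, fall:1, knife:1, hard:1, every:1, drink:1, there:1, … (4 more, each freq 1)
Σf² = 64; N² = 1296
Repeat rate = 64 / 1296 = 0.05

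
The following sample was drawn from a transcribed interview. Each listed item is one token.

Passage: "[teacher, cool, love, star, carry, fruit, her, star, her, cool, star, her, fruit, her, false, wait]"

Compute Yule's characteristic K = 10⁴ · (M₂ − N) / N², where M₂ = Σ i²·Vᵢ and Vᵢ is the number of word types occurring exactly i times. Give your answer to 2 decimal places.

859.38

Frequencies: her:4, star:3, cool:2, fruit:2, teacher:1, love:1, carry:1, false:1, wait:1
N = 16. Frequency spectrum: V_1=5, V_2=2, V_3=1, V_4=1
M₂ = 1²·5 + 2²·2 + 3²·1 + 4²·1 = 38
K = 10000 × (38 − 16) / 16² = 859.38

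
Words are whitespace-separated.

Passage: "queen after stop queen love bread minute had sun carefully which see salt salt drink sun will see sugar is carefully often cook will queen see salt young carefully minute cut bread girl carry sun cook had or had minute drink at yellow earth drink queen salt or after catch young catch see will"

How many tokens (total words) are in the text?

Tokens: queen, after, stop, queen, love, bread, minute, had, sun, carefully, which, see, salt, salt, drink, sun, will, see, sugar, is, carefully, often, cook, will, queen, see, salt, young, carefully, minute, cut, bread, girl, carry, sun, cook, had, or, had, minute, drink, at, yellow, earth, drink, queen, salt, or, after, catch, young, catch, see, will
N = 54

54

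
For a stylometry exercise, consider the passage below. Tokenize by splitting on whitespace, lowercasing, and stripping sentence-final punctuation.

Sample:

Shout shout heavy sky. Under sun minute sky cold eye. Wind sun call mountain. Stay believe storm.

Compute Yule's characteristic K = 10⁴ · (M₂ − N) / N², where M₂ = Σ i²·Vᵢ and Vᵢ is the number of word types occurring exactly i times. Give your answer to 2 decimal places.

Frequencies: shout:2, sky:2, sun:2, heavy:1, under:1, minute:1, cold:1, eye:1, wind:1, call:1, mountain:1, stay:1, believe:1, storm:1
N = 17. Frequency spectrum: V_1=11, V_2=3
M₂ = 1²·11 + 2²·3 = 23
K = 10000 × (23 − 17) / 17² = 207.61

207.61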